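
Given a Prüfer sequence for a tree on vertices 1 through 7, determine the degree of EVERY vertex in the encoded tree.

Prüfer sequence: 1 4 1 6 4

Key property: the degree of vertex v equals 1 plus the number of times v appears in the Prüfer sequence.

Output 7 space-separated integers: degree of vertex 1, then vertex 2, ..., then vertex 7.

Answer: 3 1 1 3 1 2 1

Derivation:
p_1 = 1: count[1] becomes 1
p_2 = 4: count[4] becomes 1
p_3 = 1: count[1] becomes 2
p_4 = 6: count[6] becomes 1
p_5 = 4: count[4] becomes 2
Degrees (1 + count): deg[1]=1+2=3, deg[2]=1+0=1, deg[3]=1+0=1, deg[4]=1+2=3, deg[5]=1+0=1, deg[6]=1+1=2, deg[7]=1+0=1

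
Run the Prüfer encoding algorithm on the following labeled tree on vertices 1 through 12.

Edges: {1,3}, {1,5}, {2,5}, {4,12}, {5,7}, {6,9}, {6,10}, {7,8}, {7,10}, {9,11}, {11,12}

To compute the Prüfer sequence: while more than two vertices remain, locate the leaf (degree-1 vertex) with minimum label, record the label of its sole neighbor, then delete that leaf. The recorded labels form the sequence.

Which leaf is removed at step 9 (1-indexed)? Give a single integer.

Answer: 6

Derivation:
Step 1: current leaves = {2,3,4,8}. Remove leaf 2 (neighbor: 5).
Step 2: current leaves = {3,4,8}. Remove leaf 3 (neighbor: 1).
Step 3: current leaves = {1,4,8}. Remove leaf 1 (neighbor: 5).
Step 4: current leaves = {4,5,8}. Remove leaf 4 (neighbor: 12).
Step 5: current leaves = {5,8,12}. Remove leaf 5 (neighbor: 7).
Step 6: current leaves = {8,12}. Remove leaf 8 (neighbor: 7).
Step 7: current leaves = {7,12}. Remove leaf 7 (neighbor: 10).
Step 8: current leaves = {10,12}. Remove leaf 10 (neighbor: 6).
Step 9: current leaves = {6,12}. Remove leaf 6 (neighbor: 9).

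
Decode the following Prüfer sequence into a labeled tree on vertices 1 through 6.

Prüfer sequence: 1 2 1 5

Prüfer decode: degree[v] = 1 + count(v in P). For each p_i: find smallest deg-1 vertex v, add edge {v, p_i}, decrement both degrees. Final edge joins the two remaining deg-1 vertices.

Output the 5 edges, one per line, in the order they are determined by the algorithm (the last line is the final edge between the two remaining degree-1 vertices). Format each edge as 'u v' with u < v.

Initial degrees: {1:3, 2:2, 3:1, 4:1, 5:2, 6:1}
Step 1: smallest deg-1 vertex = 3, p_1 = 1. Add edge {1,3}. Now deg[3]=0, deg[1]=2.
Step 2: smallest deg-1 vertex = 4, p_2 = 2. Add edge {2,4}. Now deg[4]=0, deg[2]=1.
Step 3: smallest deg-1 vertex = 2, p_3 = 1. Add edge {1,2}. Now deg[2]=0, deg[1]=1.
Step 4: smallest deg-1 vertex = 1, p_4 = 5. Add edge {1,5}. Now deg[1]=0, deg[5]=1.
Final: two remaining deg-1 vertices are 5, 6. Add edge {5,6}.

Answer: 1 3
2 4
1 2
1 5
5 6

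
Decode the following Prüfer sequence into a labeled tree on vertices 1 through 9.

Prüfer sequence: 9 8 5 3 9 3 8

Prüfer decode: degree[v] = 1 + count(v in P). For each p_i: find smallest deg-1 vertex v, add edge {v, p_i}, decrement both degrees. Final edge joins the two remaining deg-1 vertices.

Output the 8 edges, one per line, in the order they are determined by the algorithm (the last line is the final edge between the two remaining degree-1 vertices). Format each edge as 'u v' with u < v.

Initial degrees: {1:1, 2:1, 3:3, 4:1, 5:2, 6:1, 7:1, 8:3, 9:3}
Step 1: smallest deg-1 vertex = 1, p_1 = 9. Add edge {1,9}. Now deg[1]=0, deg[9]=2.
Step 2: smallest deg-1 vertex = 2, p_2 = 8. Add edge {2,8}. Now deg[2]=0, deg[8]=2.
Step 3: smallest deg-1 vertex = 4, p_3 = 5. Add edge {4,5}. Now deg[4]=0, deg[5]=1.
Step 4: smallest deg-1 vertex = 5, p_4 = 3. Add edge {3,5}. Now deg[5]=0, deg[3]=2.
Step 5: smallest deg-1 vertex = 6, p_5 = 9. Add edge {6,9}. Now deg[6]=0, deg[9]=1.
Step 6: smallest deg-1 vertex = 7, p_6 = 3. Add edge {3,7}. Now deg[7]=0, deg[3]=1.
Step 7: smallest deg-1 vertex = 3, p_7 = 8. Add edge {3,8}. Now deg[3]=0, deg[8]=1.
Final: two remaining deg-1 vertices are 8, 9. Add edge {8,9}.

Answer: 1 9
2 8
4 5
3 5
6 9
3 7
3 8
8 9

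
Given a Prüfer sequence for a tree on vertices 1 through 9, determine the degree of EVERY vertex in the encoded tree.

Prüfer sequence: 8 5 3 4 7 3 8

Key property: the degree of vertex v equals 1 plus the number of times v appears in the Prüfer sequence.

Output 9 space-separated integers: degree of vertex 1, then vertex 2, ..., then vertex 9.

p_1 = 8: count[8] becomes 1
p_2 = 5: count[5] becomes 1
p_3 = 3: count[3] becomes 1
p_4 = 4: count[4] becomes 1
p_5 = 7: count[7] becomes 1
p_6 = 3: count[3] becomes 2
p_7 = 8: count[8] becomes 2
Degrees (1 + count): deg[1]=1+0=1, deg[2]=1+0=1, deg[3]=1+2=3, deg[4]=1+1=2, deg[5]=1+1=2, deg[6]=1+0=1, deg[7]=1+1=2, deg[8]=1+2=3, deg[9]=1+0=1

Answer: 1 1 3 2 2 1 2 3 1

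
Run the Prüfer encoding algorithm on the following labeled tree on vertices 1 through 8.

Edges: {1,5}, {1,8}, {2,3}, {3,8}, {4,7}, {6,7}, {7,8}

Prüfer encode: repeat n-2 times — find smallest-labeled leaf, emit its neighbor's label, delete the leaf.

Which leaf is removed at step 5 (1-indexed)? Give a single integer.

Step 1: current leaves = {2,4,5,6}. Remove leaf 2 (neighbor: 3).
Step 2: current leaves = {3,4,5,6}. Remove leaf 3 (neighbor: 8).
Step 3: current leaves = {4,5,6}. Remove leaf 4 (neighbor: 7).
Step 4: current leaves = {5,6}. Remove leaf 5 (neighbor: 1).
Step 5: current leaves = {1,6}. Remove leaf 1 (neighbor: 8).

Answer: 1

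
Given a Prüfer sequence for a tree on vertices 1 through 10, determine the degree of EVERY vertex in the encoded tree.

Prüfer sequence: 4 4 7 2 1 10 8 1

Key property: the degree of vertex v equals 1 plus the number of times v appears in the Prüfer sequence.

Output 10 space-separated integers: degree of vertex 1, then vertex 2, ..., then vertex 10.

p_1 = 4: count[4] becomes 1
p_2 = 4: count[4] becomes 2
p_3 = 7: count[7] becomes 1
p_4 = 2: count[2] becomes 1
p_5 = 1: count[1] becomes 1
p_6 = 10: count[10] becomes 1
p_7 = 8: count[8] becomes 1
p_8 = 1: count[1] becomes 2
Degrees (1 + count): deg[1]=1+2=3, deg[2]=1+1=2, deg[3]=1+0=1, deg[4]=1+2=3, deg[5]=1+0=1, deg[6]=1+0=1, deg[7]=1+1=2, deg[8]=1+1=2, deg[9]=1+0=1, deg[10]=1+1=2

Answer: 3 2 1 3 1 1 2 2 1 2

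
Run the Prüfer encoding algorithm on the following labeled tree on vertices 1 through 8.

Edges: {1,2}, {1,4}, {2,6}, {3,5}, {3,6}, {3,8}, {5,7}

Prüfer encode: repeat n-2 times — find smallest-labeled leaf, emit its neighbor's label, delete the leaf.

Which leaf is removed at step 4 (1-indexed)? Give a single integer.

Step 1: current leaves = {4,7,8}. Remove leaf 4 (neighbor: 1).
Step 2: current leaves = {1,7,8}. Remove leaf 1 (neighbor: 2).
Step 3: current leaves = {2,7,8}. Remove leaf 2 (neighbor: 6).
Step 4: current leaves = {6,7,8}. Remove leaf 6 (neighbor: 3).

Answer: 6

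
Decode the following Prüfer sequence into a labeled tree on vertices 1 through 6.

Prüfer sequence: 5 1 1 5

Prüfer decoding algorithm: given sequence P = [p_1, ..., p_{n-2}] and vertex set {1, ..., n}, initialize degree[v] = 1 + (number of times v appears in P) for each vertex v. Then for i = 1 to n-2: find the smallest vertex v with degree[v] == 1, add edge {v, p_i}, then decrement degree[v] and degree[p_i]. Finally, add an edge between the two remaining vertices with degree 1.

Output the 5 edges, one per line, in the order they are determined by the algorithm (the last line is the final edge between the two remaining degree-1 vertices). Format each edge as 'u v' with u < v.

Answer: 2 5
1 3
1 4
1 5
5 6

Derivation:
Initial degrees: {1:3, 2:1, 3:1, 4:1, 5:3, 6:1}
Step 1: smallest deg-1 vertex = 2, p_1 = 5. Add edge {2,5}. Now deg[2]=0, deg[5]=2.
Step 2: smallest deg-1 vertex = 3, p_2 = 1. Add edge {1,3}. Now deg[3]=0, deg[1]=2.
Step 3: smallest deg-1 vertex = 4, p_3 = 1. Add edge {1,4}. Now deg[4]=0, deg[1]=1.
Step 4: smallest deg-1 vertex = 1, p_4 = 5. Add edge {1,5}. Now deg[1]=0, deg[5]=1.
Final: two remaining deg-1 vertices are 5, 6. Add edge {5,6}.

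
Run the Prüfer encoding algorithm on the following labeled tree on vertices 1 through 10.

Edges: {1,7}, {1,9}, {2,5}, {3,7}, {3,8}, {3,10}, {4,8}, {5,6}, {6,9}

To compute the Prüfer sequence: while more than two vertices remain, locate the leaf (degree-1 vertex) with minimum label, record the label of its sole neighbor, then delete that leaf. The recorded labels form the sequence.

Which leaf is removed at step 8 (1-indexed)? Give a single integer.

Step 1: current leaves = {2,4,10}. Remove leaf 2 (neighbor: 5).
Step 2: current leaves = {4,5,10}. Remove leaf 4 (neighbor: 8).
Step 3: current leaves = {5,8,10}. Remove leaf 5 (neighbor: 6).
Step 4: current leaves = {6,8,10}. Remove leaf 6 (neighbor: 9).
Step 5: current leaves = {8,9,10}. Remove leaf 8 (neighbor: 3).
Step 6: current leaves = {9,10}. Remove leaf 9 (neighbor: 1).
Step 7: current leaves = {1,10}. Remove leaf 1 (neighbor: 7).
Step 8: current leaves = {7,10}. Remove leaf 7 (neighbor: 3).

Answer: 7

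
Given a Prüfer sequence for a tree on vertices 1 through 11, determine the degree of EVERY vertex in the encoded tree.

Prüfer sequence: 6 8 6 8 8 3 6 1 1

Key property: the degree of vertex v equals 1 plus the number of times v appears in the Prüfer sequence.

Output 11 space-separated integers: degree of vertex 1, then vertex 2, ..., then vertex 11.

p_1 = 6: count[6] becomes 1
p_2 = 8: count[8] becomes 1
p_3 = 6: count[6] becomes 2
p_4 = 8: count[8] becomes 2
p_5 = 8: count[8] becomes 3
p_6 = 3: count[3] becomes 1
p_7 = 6: count[6] becomes 3
p_8 = 1: count[1] becomes 1
p_9 = 1: count[1] becomes 2
Degrees (1 + count): deg[1]=1+2=3, deg[2]=1+0=1, deg[3]=1+1=2, deg[4]=1+0=1, deg[5]=1+0=1, deg[6]=1+3=4, deg[7]=1+0=1, deg[8]=1+3=4, deg[9]=1+0=1, deg[10]=1+0=1, deg[11]=1+0=1

Answer: 3 1 2 1 1 4 1 4 1 1 1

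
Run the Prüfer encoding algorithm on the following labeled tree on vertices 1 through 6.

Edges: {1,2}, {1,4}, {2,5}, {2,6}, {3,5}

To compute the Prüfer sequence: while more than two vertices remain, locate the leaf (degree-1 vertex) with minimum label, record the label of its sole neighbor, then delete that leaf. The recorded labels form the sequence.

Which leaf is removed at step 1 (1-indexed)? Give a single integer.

Step 1: current leaves = {3,4,6}. Remove leaf 3 (neighbor: 5).

Answer: 3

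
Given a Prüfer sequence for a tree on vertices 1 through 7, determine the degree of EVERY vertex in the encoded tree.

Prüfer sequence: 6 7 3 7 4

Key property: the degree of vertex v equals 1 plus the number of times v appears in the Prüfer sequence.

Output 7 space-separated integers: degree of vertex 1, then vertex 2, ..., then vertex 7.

Answer: 1 1 2 2 1 2 3

Derivation:
p_1 = 6: count[6] becomes 1
p_2 = 7: count[7] becomes 1
p_3 = 3: count[3] becomes 1
p_4 = 7: count[7] becomes 2
p_5 = 4: count[4] becomes 1
Degrees (1 + count): deg[1]=1+0=1, deg[2]=1+0=1, deg[3]=1+1=2, deg[4]=1+1=2, deg[5]=1+0=1, deg[6]=1+1=2, deg[7]=1+2=3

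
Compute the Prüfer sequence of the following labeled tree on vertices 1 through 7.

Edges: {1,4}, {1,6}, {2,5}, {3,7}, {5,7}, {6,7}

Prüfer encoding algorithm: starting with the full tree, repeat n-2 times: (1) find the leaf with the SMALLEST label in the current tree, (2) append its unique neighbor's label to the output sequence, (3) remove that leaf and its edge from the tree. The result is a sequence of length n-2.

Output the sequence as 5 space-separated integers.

Step 1: leaves = {2,3,4}. Remove smallest leaf 2, emit neighbor 5.
Step 2: leaves = {3,4,5}. Remove smallest leaf 3, emit neighbor 7.
Step 3: leaves = {4,5}. Remove smallest leaf 4, emit neighbor 1.
Step 4: leaves = {1,5}. Remove smallest leaf 1, emit neighbor 6.
Step 5: leaves = {5,6}. Remove smallest leaf 5, emit neighbor 7.
Done: 2 vertices remain (6, 7). Sequence = [5 7 1 6 7]

Answer: 5 7 1 6 7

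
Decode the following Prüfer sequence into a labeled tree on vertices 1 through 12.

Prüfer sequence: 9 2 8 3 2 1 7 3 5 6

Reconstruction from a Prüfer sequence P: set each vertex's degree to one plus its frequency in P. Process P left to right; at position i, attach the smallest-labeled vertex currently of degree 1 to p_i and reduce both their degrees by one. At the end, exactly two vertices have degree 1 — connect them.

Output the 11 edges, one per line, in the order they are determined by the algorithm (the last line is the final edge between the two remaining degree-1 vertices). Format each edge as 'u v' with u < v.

Answer: 4 9
2 9
8 10
3 8
2 11
1 2
1 7
3 7
3 5
5 6
6 12

Derivation:
Initial degrees: {1:2, 2:3, 3:3, 4:1, 5:2, 6:2, 7:2, 8:2, 9:2, 10:1, 11:1, 12:1}
Step 1: smallest deg-1 vertex = 4, p_1 = 9. Add edge {4,9}. Now deg[4]=0, deg[9]=1.
Step 2: smallest deg-1 vertex = 9, p_2 = 2. Add edge {2,9}. Now deg[9]=0, deg[2]=2.
Step 3: smallest deg-1 vertex = 10, p_3 = 8. Add edge {8,10}. Now deg[10]=0, deg[8]=1.
Step 4: smallest deg-1 vertex = 8, p_4 = 3. Add edge {3,8}. Now deg[8]=0, deg[3]=2.
Step 5: smallest deg-1 vertex = 11, p_5 = 2. Add edge {2,11}. Now deg[11]=0, deg[2]=1.
Step 6: smallest deg-1 vertex = 2, p_6 = 1. Add edge {1,2}. Now deg[2]=0, deg[1]=1.
Step 7: smallest deg-1 vertex = 1, p_7 = 7. Add edge {1,7}. Now deg[1]=0, deg[7]=1.
Step 8: smallest deg-1 vertex = 7, p_8 = 3. Add edge {3,7}. Now deg[7]=0, deg[3]=1.
Step 9: smallest deg-1 vertex = 3, p_9 = 5. Add edge {3,5}. Now deg[3]=0, deg[5]=1.
Step 10: smallest deg-1 vertex = 5, p_10 = 6. Add edge {5,6}. Now deg[5]=0, deg[6]=1.
Final: two remaining deg-1 vertices are 6, 12. Add edge {6,12}.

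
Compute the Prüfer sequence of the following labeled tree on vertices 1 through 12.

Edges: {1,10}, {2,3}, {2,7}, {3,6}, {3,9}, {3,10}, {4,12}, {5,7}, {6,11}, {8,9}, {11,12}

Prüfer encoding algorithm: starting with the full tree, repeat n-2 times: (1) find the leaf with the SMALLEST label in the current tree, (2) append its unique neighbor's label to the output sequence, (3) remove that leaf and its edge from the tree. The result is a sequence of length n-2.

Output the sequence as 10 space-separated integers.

Step 1: leaves = {1,4,5,8}. Remove smallest leaf 1, emit neighbor 10.
Step 2: leaves = {4,5,8,10}. Remove smallest leaf 4, emit neighbor 12.
Step 3: leaves = {5,8,10,12}. Remove smallest leaf 5, emit neighbor 7.
Step 4: leaves = {7,8,10,12}. Remove smallest leaf 7, emit neighbor 2.
Step 5: leaves = {2,8,10,12}. Remove smallest leaf 2, emit neighbor 3.
Step 6: leaves = {8,10,12}. Remove smallest leaf 8, emit neighbor 9.
Step 7: leaves = {9,10,12}. Remove smallest leaf 9, emit neighbor 3.
Step 8: leaves = {10,12}. Remove smallest leaf 10, emit neighbor 3.
Step 9: leaves = {3,12}. Remove smallest leaf 3, emit neighbor 6.
Step 10: leaves = {6,12}. Remove smallest leaf 6, emit neighbor 11.
Done: 2 vertices remain (11, 12). Sequence = [10 12 7 2 3 9 3 3 6 11]

Answer: 10 12 7 2 3 9 3 3 6 11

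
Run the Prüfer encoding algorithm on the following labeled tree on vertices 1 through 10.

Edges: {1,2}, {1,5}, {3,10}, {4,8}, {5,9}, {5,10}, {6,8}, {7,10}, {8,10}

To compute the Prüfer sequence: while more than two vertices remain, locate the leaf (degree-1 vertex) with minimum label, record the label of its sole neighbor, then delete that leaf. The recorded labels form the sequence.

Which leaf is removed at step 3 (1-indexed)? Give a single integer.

Answer: 3

Derivation:
Step 1: current leaves = {2,3,4,6,7,9}. Remove leaf 2 (neighbor: 1).
Step 2: current leaves = {1,3,4,6,7,9}. Remove leaf 1 (neighbor: 5).
Step 3: current leaves = {3,4,6,7,9}. Remove leaf 3 (neighbor: 10).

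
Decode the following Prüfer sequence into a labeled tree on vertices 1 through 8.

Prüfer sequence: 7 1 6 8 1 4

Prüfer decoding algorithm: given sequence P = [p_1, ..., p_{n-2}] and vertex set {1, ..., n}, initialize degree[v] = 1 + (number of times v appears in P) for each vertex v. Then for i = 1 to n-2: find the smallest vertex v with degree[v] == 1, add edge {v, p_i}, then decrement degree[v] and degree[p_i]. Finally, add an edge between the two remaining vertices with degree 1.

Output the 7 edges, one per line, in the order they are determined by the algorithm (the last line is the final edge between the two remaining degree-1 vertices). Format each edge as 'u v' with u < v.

Answer: 2 7
1 3
5 6
6 8
1 7
1 4
4 8

Derivation:
Initial degrees: {1:3, 2:1, 3:1, 4:2, 5:1, 6:2, 7:2, 8:2}
Step 1: smallest deg-1 vertex = 2, p_1 = 7. Add edge {2,7}. Now deg[2]=0, deg[7]=1.
Step 2: smallest deg-1 vertex = 3, p_2 = 1. Add edge {1,3}. Now deg[3]=0, deg[1]=2.
Step 3: smallest deg-1 vertex = 5, p_3 = 6. Add edge {5,6}. Now deg[5]=0, deg[6]=1.
Step 4: smallest deg-1 vertex = 6, p_4 = 8. Add edge {6,8}. Now deg[6]=0, deg[8]=1.
Step 5: smallest deg-1 vertex = 7, p_5 = 1. Add edge {1,7}. Now deg[7]=0, deg[1]=1.
Step 6: smallest deg-1 vertex = 1, p_6 = 4. Add edge {1,4}. Now deg[1]=0, deg[4]=1.
Final: two remaining deg-1 vertices are 4, 8. Add edge {4,8}.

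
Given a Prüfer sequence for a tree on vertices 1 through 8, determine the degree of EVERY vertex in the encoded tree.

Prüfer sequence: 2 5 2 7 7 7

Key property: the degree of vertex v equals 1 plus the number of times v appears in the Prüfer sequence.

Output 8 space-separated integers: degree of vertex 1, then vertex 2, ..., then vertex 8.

p_1 = 2: count[2] becomes 1
p_2 = 5: count[5] becomes 1
p_3 = 2: count[2] becomes 2
p_4 = 7: count[7] becomes 1
p_5 = 7: count[7] becomes 2
p_6 = 7: count[7] becomes 3
Degrees (1 + count): deg[1]=1+0=1, deg[2]=1+2=3, deg[3]=1+0=1, deg[4]=1+0=1, deg[5]=1+1=2, deg[6]=1+0=1, deg[7]=1+3=4, deg[8]=1+0=1

Answer: 1 3 1 1 2 1 4 1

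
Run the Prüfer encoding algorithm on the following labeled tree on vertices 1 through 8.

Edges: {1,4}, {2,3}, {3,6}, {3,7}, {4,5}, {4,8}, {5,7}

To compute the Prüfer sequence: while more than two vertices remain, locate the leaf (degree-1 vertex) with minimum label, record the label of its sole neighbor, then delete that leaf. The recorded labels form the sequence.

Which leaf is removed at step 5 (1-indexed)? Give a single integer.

Answer: 7

Derivation:
Step 1: current leaves = {1,2,6,8}. Remove leaf 1 (neighbor: 4).
Step 2: current leaves = {2,6,8}. Remove leaf 2 (neighbor: 3).
Step 3: current leaves = {6,8}. Remove leaf 6 (neighbor: 3).
Step 4: current leaves = {3,8}. Remove leaf 3 (neighbor: 7).
Step 5: current leaves = {7,8}. Remove leaf 7 (neighbor: 5).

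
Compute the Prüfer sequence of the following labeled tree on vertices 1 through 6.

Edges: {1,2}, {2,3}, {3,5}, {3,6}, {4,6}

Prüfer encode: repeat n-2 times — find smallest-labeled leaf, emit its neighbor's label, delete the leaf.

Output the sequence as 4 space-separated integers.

Answer: 2 3 6 3

Derivation:
Step 1: leaves = {1,4,5}. Remove smallest leaf 1, emit neighbor 2.
Step 2: leaves = {2,4,5}. Remove smallest leaf 2, emit neighbor 3.
Step 3: leaves = {4,5}. Remove smallest leaf 4, emit neighbor 6.
Step 4: leaves = {5,6}. Remove smallest leaf 5, emit neighbor 3.
Done: 2 vertices remain (3, 6). Sequence = [2 3 6 3]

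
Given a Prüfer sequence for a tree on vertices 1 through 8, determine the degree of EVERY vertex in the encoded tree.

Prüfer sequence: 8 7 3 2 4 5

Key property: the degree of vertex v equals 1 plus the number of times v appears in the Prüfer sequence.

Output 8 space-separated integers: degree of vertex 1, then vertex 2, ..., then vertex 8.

Answer: 1 2 2 2 2 1 2 2

Derivation:
p_1 = 8: count[8] becomes 1
p_2 = 7: count[7] becomes 1
p_3 = 3: count[3] becomes 1
p_4 = 2: count[2] becomes 1
p_5 = 4: count[4] becomes 1
p_6 = 5: count[5] becomes 1
Degrees (1 + count): deg[1]=1+0=1, deg[2]=1+1=2, deg[3]=1+1=2, deg[4]=1+1=2, deg[5]=1+1=2, deg[6]=1+0=1, deg[7]=1+1=2, deg[8]=1+1=2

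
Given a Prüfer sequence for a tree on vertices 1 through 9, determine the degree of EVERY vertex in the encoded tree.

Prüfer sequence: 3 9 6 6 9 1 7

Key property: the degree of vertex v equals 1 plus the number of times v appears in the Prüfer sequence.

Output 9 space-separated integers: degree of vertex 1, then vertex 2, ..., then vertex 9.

Answer: 2 1 2 1 1 3 2 1 3

Derivation:
p_1 = 3: count[3] becomes 1
p_2 = 9: count[9] becomes 1
p_3 = 6: count[6] becomes 1
p_4 = 6: count[6] becomes 2
p_5 = 9: count[9] becomes 2
p_6 = 1: count[1] becomes 1
p_7 = 7: count[7] becomes 1
Degrees (1 + count): deg[1]=1+1=2, deg[2]=1+0=1, deg[3]=1+1=2, deg[4]=1+0=1, deg[5]=1+0=1, deg[6]=1+2=3, deg[7]=1+1=2, deg[8]=1+0=1, deg[9]=1+2=3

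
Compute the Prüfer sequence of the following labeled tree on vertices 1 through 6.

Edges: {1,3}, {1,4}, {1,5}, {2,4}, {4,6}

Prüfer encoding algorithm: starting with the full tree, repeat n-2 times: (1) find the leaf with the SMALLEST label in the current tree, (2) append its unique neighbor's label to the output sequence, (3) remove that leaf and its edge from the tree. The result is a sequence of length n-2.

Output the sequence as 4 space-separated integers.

Answer: 4 1 1 4

Derivation:
Step 1: leaves = {2,3,5,6}. Remove smallest leaf 2, emit neighbor 4.
Step 2: leaves = {3,5,6}. Remove smallest leaf 3, emit neighbor 1.
Step 3: leaves = {5,6}. Remove smallest leaf 5, emit neighbor 1.
Step 4: leaves = {1,6}. Remove smallest leaf 1, emit neighbor 4.
Done: 2 vertices remain (4, 6). Sequence = [4 1 1 4]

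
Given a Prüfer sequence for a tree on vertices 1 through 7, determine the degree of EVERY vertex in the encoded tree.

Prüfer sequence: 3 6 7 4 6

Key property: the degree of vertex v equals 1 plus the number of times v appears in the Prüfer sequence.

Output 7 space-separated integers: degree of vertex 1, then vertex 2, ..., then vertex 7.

p_1 = 3: count[3] becomes 1
p_2 = 6: count[6] becomes 1
p_3 = 7: count[7] becomes 1
p_4 = 4: count[4] becomes 1
p_5 = 6: count[6] becomes 2
Degrees (1 + count): deg[1]=1+0=1, deg[2]=1+0=1, deg[3]=1+1=2, deg[4]=1+1=2, deg[5]=1+0=1, deg[6]=1+2=3, deg[7]=1+1=2

Answer: 1 1 2 2 1 3 2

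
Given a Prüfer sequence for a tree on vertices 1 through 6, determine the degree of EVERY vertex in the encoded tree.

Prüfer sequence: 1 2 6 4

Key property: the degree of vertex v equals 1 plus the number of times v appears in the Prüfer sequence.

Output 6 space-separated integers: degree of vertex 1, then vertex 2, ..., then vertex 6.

Answer: 2 2 1 2 1 2

Derivation:
p_1 = 1: count[1] becomes 1
p_2 = 2: count[2] becomes 1
p_3 = 6: count[6] becomes 1
p_4 = 4: count[4] becomes 1
Degrees (1 + count): deg[1]=1+1=2, deg[2]=1+1=2, deg[3]=1+0=1, deg[4]=1+1=2, deg[5]=1+0=1, deg[6]=1+1=2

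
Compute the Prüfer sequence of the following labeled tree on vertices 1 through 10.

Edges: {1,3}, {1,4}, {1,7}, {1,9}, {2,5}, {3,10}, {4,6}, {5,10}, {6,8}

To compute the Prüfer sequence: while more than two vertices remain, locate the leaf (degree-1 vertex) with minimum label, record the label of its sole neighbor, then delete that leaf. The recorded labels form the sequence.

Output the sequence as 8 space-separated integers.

Answer: 5 10 1 6 4 1 1 3

Derivation:
Step 1: leaves = {2,7,8,9}. Remove smallest leaf 2, emit neighbor 5.
Step 2: leaves = {5,7,8,9}. Remove smallest leaf 5, emit neighbor 10.
Step 3: leaves = {7,8,9,10}. Remove smallest leaf 7, emit neighbor 1.
Step 4: leaves = {8,9,10}. Remove smallest leaf 8, emit neighbor 6.
Step 5: leaves = {6,9,10}. Remove smallest leaf 6, emit neighbor 4.
Step 6: leaves = {4,9,10}. Remove smallest leaf 4, emit neighbor 1.
Step 7: leaves = {9,10}. Remove smallest leaf 9, emit neighbor 1.
Step 8: leaves = {1,10}. Remove smallest leaf 1, emit neighbor 3.
Done: 2 vertices remain (3, 10). Sequence = [5 10 1 6 4 1 1 3]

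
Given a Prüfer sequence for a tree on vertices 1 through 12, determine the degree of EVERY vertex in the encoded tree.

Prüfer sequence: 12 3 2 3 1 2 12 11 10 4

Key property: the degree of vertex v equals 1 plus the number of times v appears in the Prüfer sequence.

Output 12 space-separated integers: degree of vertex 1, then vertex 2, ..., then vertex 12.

Answer: 2 3 3 2 1 1 1 1 1 2 2 3

Derivation:
p_1 = 12: count[12] becomes 1
p_2 = 3: count[3] becomes 1
p_3 = 2: count[2] becomes 1
p_4 = 3: count[3] becomes 2
p_5 = 1: count[1] becomes 1
p_6 = 2: count[2] becomes 2
p_7 = 12: count[12] becomes 2
p_8 = 11: count[11] becomes 1
p_9 = 10: count[10] becomes 1
p_10 = 4: count[4] becomes 1
Degrees (1 + count): deg[1]=1+1=2, deg[2]=1+2=3, deg[3]=1+2=3, deg[4]=1+1=2, deg[5]=1+0=1, deg[6]=1+0=1, deg[7]=1+0=1, deg[8]=1+0=1, deg[9]=1+0=1, deg[10]=1+1=2, deg[11]=1+1=2, deg[12]=1+2=3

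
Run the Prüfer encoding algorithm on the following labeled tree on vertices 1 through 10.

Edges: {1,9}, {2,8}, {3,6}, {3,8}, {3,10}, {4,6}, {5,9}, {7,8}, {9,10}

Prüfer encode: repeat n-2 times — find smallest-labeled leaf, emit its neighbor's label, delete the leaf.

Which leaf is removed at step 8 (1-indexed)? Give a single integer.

Step 1: current leaves = {1,2,4,5,7}. Remove leaf 1 (neighbor: 9).
Step 2: current leaves = {2,4,5,7}. Remove leaf 2 (neighbor: 8).
Step 3: current leaves = {4,5,7}. Remove leaf 4 (neighbor: 6).
Step 4: current leaves = {5,6,7}. Remove leaf 5 (neighbor: 9).
Step 5: current leaves = {6,7,9}. Remove leaf 6 (neighbor: 3).
Step 6: current leaves = {7,9}. Remove leaf 7 (neighbor: 8).
Step 7: current leaves = {8,9}. Remove leaf 8 (neighbor: 3).
Step 8: current leaves = {3,9}. Remove leaf 3 (neighbor: 10).

Answer: 3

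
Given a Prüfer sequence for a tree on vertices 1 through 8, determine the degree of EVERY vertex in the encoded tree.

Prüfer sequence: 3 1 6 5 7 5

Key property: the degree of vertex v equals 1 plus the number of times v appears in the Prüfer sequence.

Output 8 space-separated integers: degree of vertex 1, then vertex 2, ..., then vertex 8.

p_1 = 3: count[3] becomes 1
p_2 = 1: count[1] becomes 1
p_3 = 6: count[6] becomes 1
p_4 = 5: count[5] becomes 1
p_5 = 7: count[7] becomes 1
p_6 = 5: count[5] becomes 2
Degrees (1 + count): deg[1]=1+1=2, deg[2]=1+0=1, deg[3]=1+1=2, deg[4]=1+0=1, deg[5]=1+2=3, deg[6]=1+1=2, deg[7]=1+1=2, deg[8]=1+0=1

Answer: 2 1 2 1 3 2 2 1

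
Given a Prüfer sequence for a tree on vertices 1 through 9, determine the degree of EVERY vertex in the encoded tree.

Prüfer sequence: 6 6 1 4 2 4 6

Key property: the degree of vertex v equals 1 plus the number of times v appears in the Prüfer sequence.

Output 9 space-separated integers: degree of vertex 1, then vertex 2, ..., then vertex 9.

p_1 = 6: count[6] becomes 1
p_2 = 6: count[6] becomes 2
p_3 = 1: count[1] becomes 1
p_4 = 4: count[4] becomes 1
p_5 = 2: count[2] becomes 1
p_6 = 4: count[4] becomes 2
p_7 = 6: count[6] becomes 3
Degrees (1 + count): deg[1]=1+1=2, deg[2]=1+1=2, deg[3]=1+0=1, deg[4]=1+2=3, deg[5]=1+0=1, deg[6]=1+3=4, deg[7]=1+0=1, deg[8]=1+0=1, deg[9]=1+0=1

Answer: 2 2 1 3 1 4 1 1 1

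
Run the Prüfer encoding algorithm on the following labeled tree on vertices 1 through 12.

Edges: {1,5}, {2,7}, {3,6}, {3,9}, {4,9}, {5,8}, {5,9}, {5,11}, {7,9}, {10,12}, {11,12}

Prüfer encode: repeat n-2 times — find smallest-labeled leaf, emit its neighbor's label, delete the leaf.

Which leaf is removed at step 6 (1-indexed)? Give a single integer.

Step 1: current leaves = {1,2,4,6,8,10}. Remove leaf 1 (neighbor: 5).
Step 2: current leaves = {2,4,6,8,10}. Remove leaf 2 (neighbor: 7).
Step 3: current leaves = {4,6,7,8,10}. Remove leaf 4 (neighbor: 9).
Step 4: current leaves = {6,7,8,10}. Remove leaf 6 (neighbor: 3).
Step 5: current leaves = {3,7,8,10}. Remove leaf 3 (neighbor: 9).
Step 6: current leaves = {7,8,10}. Remove leaf 7 (neighbor: 9).

Answer: 7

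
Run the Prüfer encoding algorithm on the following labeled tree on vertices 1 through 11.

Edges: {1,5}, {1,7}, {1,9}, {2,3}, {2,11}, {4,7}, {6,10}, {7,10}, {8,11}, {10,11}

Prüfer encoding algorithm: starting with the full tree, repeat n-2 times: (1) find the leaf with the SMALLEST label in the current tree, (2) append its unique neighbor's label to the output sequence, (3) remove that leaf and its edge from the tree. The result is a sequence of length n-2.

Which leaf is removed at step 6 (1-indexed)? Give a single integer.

Answer: 8

Derivation:
Step 1: current leaves = {3,4,5,6,8,9}. Remove leaf 3 (neighbor: 2).
Step 2: current leaves = {2,4,5,6,8,9}. Remove leaf 2 (neighbor: 11).
Step 3: current leaves = {4,5,6,8,9}. Remove leaf 4 (neighbor: 7).
Step 4: current leaves = {5,6,8,9}. Remove leaf 5 (neighbor: 1).
Step 5: current leaves = {6,8,9}. Remove leaf 6 (neighbor: 10).
Step 6: current leaves = {8,9}. Remove leaf 8 (neighbor: 11).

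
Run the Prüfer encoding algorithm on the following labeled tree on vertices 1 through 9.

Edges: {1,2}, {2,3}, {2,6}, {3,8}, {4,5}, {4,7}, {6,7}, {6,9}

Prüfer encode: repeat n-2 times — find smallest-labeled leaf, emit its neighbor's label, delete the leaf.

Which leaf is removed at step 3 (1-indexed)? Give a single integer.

Answer: 4

Derivation:
Step 1: current leaves = {1,5,8,9}. Remove leaf 1 (neighbor: 2).
Step 2: current leaves = {5,8,9}. Remove leaf 5 (neighbor: 4).
Step 3: current leaves = {4,8,9}. Remove leaf 4 (neighbor: 7).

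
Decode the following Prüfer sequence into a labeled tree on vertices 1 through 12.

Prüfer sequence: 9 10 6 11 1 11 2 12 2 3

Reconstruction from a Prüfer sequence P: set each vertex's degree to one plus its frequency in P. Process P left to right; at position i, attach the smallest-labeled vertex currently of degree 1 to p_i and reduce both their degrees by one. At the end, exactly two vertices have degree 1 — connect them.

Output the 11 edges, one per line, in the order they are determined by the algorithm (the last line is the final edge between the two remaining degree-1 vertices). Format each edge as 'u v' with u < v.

Answer: 4 9
5 10
6 7
6 11
1 8
1 11
2 9
10 12
2 11
2 3
3 12

Derivation:
Initial degrees: {1:2, 2:3, 3:2, 4:1, 5:1, 6:2, 7:1, 8:1, 9:2, 10:2, 11:3, 12:2}
Step 1: smallest deg-1 vertex = 4, p_1 = 9. Add edge {4,9}. Now deg[4]=0, deg[9]=1.
Step 2: smallest deg-1 vertex = 5, p_2 = 10. Add edge {5,10}. Now deg[5]=0, deg[10]=1.
Step 3: smallest deg-1 vertex = 7, p_3 = 6. Add edge {6,7}. Now deg[7]=0, deg[6]=1.
Step 4: smallest deg-1 vertex = 6, p_4 = 11. Add edge {6,11}. Now deg[6]=0, deg[11]=2.
Step 5: smallest deg-1 vertex = 8, p_5 = 1. Add edge {1,8}. Now deg[8]=0, deg[1]=1.
Step 6: smallest deg-1 vertex = 1, p_6 = 11. Add edge {1,11}. Now deg[1]=0, deg[11]=1.
Step 7: smallest deg-1 vertex = 9, p_7 = 2. Add edge {2,9}. Now deg[9]=0, deg[2]=2.
Step 8: smallest deg-1 vertex = 10, p_8 = 12. Add edge {10,12}. Now deg[10]=0, deg[12]=1.
Step 9: smallest deg-1 vertex = 11, p_9 = 2. Add edge {2,11}. Now deg[11]=0, deg[2]=1.
Step 10: smallest deg-1 vertex = 2, p_10 = 3. Add edge {2,3}. Now deg[2]=0, deg[3]=1.
Final: two remaining deg-1 vertices are 3, 12. Add edge {3,12}.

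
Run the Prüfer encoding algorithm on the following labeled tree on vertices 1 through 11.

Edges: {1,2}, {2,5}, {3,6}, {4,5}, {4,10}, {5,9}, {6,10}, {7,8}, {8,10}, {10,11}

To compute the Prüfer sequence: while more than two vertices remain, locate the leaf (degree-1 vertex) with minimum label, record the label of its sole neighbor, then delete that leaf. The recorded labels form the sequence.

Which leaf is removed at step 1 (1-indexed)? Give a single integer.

Step 1: current leaves = {1,3,7,9,11}. Remove leaf 1 (neighbor: 2).

Answer: 1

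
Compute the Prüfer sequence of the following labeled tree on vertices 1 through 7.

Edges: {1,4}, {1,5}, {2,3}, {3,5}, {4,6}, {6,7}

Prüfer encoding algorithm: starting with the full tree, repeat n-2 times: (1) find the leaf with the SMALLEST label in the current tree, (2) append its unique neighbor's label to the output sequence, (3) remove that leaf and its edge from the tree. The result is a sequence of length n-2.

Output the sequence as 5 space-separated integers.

Answer: 3 5 1 4 6

Derivation:
Step 1: leaves = {2,7}. Remove smallest leaf 2, emit neighbor 3.
Step 2: leaves = {3,7}. Remove smallest leaf 3, emit neighbor 5.
Step 3: leaves = {5,7}. Remove smallest leaf 5, emit neighbor 1.
Step 4: leaves = {1,7}. Remove smallest leaf 1, emit neighbor 4.
Step 5: leaves = {4,7}. Remove smallest leaf 4, emit neighbor 6.
Done: 2 vertices remain (6, 7). Sequence = [3 5 1 4 6]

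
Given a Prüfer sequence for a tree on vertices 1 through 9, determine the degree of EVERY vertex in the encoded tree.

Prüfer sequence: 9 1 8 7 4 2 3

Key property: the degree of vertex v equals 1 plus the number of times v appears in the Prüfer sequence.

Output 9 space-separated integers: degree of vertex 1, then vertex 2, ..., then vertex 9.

Answer: 2 2 2 2 1 1 2 2 2

Derivation:
p_1 = 9: count[9] becomes 1
p_2 = 1: count[1] becomes 1
p_3 = 8: count[8] becomes 1
p_4 = 7: count[7] becomes 1
p_5 = 4: count[4] becomes 1
p_6 = 2: count[2] becomes 1
p_7 = 3: count[3] becomes 1
Degrees (1 + count): deg[1]=1+1=2, deg[2]=1+1=2, deg[3]=1+1=2, deg[4]=1+1=2, deg[5]=1+0=1, deg[6]=1+0=1, deg[7]=1+1=2, deg[8]=1+1=2, deg[9]=1+1=2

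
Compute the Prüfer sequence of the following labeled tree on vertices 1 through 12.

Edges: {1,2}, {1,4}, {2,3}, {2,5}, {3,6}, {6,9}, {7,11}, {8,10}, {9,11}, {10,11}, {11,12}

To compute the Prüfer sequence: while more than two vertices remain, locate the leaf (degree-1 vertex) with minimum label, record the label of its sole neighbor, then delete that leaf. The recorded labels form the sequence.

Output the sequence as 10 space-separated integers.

Step 1: leaves = {4,5,7,8,12}. Remove smallest leaf 4, emit neighbor 1.
Step 2: leaves = {1,5,7,8,12}. Remove smallest leaf 1, emit neighbor 2.
Step 3: leaves = {5,7,8,12}. Remove smallest leaf 5, emit neighbor 2.
Step 4: leaves = {2,7,8,12}. Remove smallest leaf 2, emit neighbor 3.
Step 5: leaves = {3,7,8,12}. Remove smallest leaf 3, emit neighbor 6.
Step 6: leaves = {6,7,8,12}. Remove smallest leaf 6, emit neighbor 9.
Step 7: leaves = {7,8,9,12}. Remove smallest leaf 7, emit neighbor 11.
Step 8: leaves = {8,9,12}. Remove smallest leaf 8, emit neighbor 10.
Step 9: leaves = {9,10,12}. Remove smallest leaf 9, emit neighbor 11.
Step 10: leaves = {10,12}. Remove smallest leaf 10, emit neighbor 11.
Done: 2 vertices remain (11, 12). Sequence = [1 2 2 3 6 9 11 10 11 11]

Answer: 1 2 2 3 6 9 11 10 11 11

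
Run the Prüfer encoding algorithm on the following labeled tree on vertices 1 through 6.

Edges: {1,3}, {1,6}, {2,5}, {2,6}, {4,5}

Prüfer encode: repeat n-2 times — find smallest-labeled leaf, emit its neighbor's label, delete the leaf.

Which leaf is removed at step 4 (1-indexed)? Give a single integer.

Step 1: current leaves = {3,4}. Remove leaf 3 (neighbor: 1).
Step 2: current leaves = {1,4}. Remove leaf 1 (neighbor: 6).
Step 3: current leaves = {4,6}. Remove leaf 4 (neighbor: 5).
Step 4: current leaves = {5,6}. Remove leaf 5 (neighbor: 2).

Answer: 5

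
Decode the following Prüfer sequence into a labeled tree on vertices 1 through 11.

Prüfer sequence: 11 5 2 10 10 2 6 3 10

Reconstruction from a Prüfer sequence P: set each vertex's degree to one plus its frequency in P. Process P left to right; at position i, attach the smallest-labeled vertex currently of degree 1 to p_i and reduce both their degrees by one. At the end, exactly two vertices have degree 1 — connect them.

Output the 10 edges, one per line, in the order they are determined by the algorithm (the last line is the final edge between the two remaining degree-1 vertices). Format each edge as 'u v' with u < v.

Answer: 1 11
4 5
2 5
7 10
8 10
2 9
2 6
3 6
3 10
10 11

Derivation:
Initial degrees: {1:1, 2:3, 3:2, 4:1, 5:2, 6:2, 7:1, 8:1, 9:1, 10:4, 11:2}
Step 1: smallest deg-1 vertex = 1, p_1 = 11. Add edge {1,11}. Now deg[1]=0, deg[11]=1.
Step 2: smallest deg-1 vertex = 4, p_2 = 5. Add edge {4,5}. Now deg[4]=0, deg[5]=1.
Step 3: smallest deg-1 vertex = 5, p_3 = 2. Add edge {2,5}. Now deg[5]=0, deg[2]=2.
Step 4: smallest deg-1 vertex = 7, p_4 = 10. Add edge {7,10}. Now deg[7]=0, deg[10]=3.
Step 5: smallest deg-1 vertex = 8, p_5 = 10. Add edge {8,10}. Now deg[8]=0, deg[10]=2.
Step 6: smallest deg-1 vertex = 9, p_6 = 2. Add edge {2,9}. Now deg[9]=0, deg[2]=1.
Step 7: smallest deg-1 vertex = 2, p_7 = 6. Add edge {2,6}. Now deg[2]=0, deg[6]=1.
Step 8: smallest deg-1 vertex = 6, p_8 = 3. Add edge {3,6}. Now deg[6]=0, deg[3]=1.
Step 9: smallest deg-1 vertex = 3, p_9 = 10. Add edge {3,10}. Now deg[3]=0, deg[10]=1.
Final: two remaining deg-1 vertices are 10, 11. Add edge {10,11}.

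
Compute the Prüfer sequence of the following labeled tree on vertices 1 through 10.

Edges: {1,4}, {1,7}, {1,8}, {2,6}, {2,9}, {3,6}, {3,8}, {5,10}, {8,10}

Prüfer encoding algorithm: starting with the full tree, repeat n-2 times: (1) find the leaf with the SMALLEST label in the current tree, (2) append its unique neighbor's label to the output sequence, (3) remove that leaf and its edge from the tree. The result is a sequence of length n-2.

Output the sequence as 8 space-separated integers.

Step 1: leaves = {4,5,7,9}. Remove smallest leaf 4, emit neighbor 1.
Step 2: leaves = {5,7,9}. Remove smallest leaf 5, emit neighbor 10.
Step 3: leaves = {7,9,10}. Remove smallest leaf 7, emit neighbor 1.
Step 4: leaves = {1,9,10}. Remove smallest leaf 1, emit neighbor 8.
Step 5: leaves = {9,10}. Remove smallest leaf 9, emit neighbor 2.
Step 6: leaves = {2,10}. Remove smallest leaf 2, emit neighbor 6.
Step 7: leaves = {6,10}. Remove smallest leaf 6, emit neighbor 3.
Step 8: leaves = {3,10}. Remove smallest leaf 3, emit neighbor 8.
Done: 2 vertices remain (8, 10). Sequence = [1 10 1 8 2 6 3 8]

Answer: 1 10 1 8 2 6 3 8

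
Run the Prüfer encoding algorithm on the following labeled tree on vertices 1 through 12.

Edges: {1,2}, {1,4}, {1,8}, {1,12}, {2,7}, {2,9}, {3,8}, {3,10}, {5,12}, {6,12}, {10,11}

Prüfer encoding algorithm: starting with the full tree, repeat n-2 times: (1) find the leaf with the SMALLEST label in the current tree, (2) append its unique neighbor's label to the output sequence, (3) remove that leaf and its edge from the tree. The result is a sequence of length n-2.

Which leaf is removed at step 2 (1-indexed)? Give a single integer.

Answer: 5

Derivation:
Step 1: current leaves = {4,5,6,7,9,11}. Remove leaf 4 (neighbor: 1).
Step 2: current leaves = {5,6,7,9,11}. Remove leaf 5 (neighbor: 12).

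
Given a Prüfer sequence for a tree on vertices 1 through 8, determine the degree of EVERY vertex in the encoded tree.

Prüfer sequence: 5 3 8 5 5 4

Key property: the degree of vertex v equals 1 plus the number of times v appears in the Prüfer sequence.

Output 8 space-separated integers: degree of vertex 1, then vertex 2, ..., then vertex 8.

p_1 = 5: count[5] becomes 1
p_2 = 3: count[3] becomes 1
p_3 = 8: count[8] becomes 1
p_4 = 5: count[5] becomes 2
p_5 = 5: count[5] becomes 3
p_6 = 4: count[4] becomes 1
Degrees (1 + count): deg[1]=1+0=1, deg[2]=1+0=1, deg[3]=1+1=2, deg[4]=1+1=2, deg[5]=1+3=4, deg[6]=1+0=1, deg[7]=1+0=1, deg[8]=1+1=2

Answer: 1 1 2 2 4 1 1 2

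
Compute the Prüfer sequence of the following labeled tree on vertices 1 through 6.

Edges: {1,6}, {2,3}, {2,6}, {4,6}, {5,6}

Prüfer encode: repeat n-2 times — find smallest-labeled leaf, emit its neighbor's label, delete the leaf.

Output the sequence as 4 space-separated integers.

Step 1: leaves = {1,3,4,5}. Remove smallest leaf 1, emit neighbor 6.
Step 2: leaves = {3,4,5}. Remove smallest leaf 3, emit neighbor 2.
Step 3: leaves = {2,4,5}. Remove smallest leaf 2, emit neighbor 6.
Step 4: leaves = {4,5}. Remove smallest leaf 4, emit neighbor 6.
Done: 2 vertices remain (5, 6). Sequence = [6 2 6 6]

Answer: 6 2 6 6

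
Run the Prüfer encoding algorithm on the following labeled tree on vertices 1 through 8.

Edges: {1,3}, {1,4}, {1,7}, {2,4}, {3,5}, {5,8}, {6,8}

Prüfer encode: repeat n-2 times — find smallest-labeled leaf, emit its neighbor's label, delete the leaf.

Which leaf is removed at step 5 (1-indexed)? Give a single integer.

Answer: 1

Derivation:
Step 1: current leaves = {2,6,7}. Remove leaf 2 (neighbor: 4).
Step 2: current leaves = {4,6,7}. Remove leaf 4 (neighbor: 1).
Step 3: current leaves = {6,7}. Remove leaf 6 (neighbor: 8).
Step 4: current leaves = {7,8}. Remove leaf 7 (neighbor: 1).
Step 5: current leaves = {1,8}. Remove leaf 1 (neighbor: 3).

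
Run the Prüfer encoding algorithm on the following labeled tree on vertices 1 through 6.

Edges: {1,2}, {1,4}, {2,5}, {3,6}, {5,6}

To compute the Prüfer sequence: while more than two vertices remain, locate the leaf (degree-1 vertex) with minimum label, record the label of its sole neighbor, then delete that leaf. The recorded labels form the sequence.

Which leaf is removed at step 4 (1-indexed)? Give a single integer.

Step 1: current leaves = {3,4}. Remove leaf 3 (neighbor: 6).
Step 2: current leaves = {4,6}. Remove leaf 4 (neighbor: 1).
Step 3: current leaves = {1,6}. Remove leaf 1 (neighbor: 2).
Step 4: current leaves = {2,6}. Remove leaf 2 (neighbor: 5).

Answer: 2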